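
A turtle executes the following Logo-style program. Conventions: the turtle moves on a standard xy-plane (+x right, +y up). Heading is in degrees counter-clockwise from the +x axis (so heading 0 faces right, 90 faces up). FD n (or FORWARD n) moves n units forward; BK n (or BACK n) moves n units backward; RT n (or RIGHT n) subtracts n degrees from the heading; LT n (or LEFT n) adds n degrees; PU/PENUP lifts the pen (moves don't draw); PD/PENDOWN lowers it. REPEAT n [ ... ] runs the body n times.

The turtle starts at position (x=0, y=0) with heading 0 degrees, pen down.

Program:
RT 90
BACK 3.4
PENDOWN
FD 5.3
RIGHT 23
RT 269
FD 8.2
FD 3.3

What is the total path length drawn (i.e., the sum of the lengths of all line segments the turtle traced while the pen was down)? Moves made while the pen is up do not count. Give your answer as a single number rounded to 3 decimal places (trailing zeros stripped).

Answer: 20.2

Derivation:
Executing turtle program step by step:
Start: pos=(0,0), heading=0, pen down
RT 90: heading 0 -> 270
BK 3.4: (0,0) -> (0,3.4) [heading=270, draw]
PD: pen down
FD 5.3: (0,3.4) -> (0,-1.9) [heading=270, draw]
RT 23: heading 270 -> 247
RT 269: heading 247 -> 338
FD 8.2: (0,-1.9) -> (7.603,-4.972) [heading=338, draw]
FD 3.3: (7.603,-4.972) -> (10.663,-6.208) [heading=338, draw]
Final: pos=(10.663,-6.208), heading=338, 4 segment(s) drawn

Segment lengths:
  seg 1: (0,0) -> (0,3.4), length = 3.4
  seg 2: (0,3.4) -> (0,-1.9), length = 5.3
  seg 3: (0,-1.9) -> (7.603,-4.972), length = 8.2
  seg 4: (7.603,-4.972) -> (10.663,-6.208), length = 3.3
Total = 20.2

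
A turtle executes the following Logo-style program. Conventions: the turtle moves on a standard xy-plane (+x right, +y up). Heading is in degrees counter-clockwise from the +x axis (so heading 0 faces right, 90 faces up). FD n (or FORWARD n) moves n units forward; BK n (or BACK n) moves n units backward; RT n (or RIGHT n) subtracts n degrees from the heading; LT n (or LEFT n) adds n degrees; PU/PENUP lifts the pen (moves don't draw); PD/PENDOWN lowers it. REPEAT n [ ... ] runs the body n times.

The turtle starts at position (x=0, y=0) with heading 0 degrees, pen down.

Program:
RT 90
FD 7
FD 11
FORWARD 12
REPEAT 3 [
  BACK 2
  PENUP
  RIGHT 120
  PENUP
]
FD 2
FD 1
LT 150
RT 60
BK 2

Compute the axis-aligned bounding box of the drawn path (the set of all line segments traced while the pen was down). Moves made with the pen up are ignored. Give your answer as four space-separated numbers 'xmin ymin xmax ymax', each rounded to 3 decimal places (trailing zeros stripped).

Answer: 0 -30 0 0

Derivation:
Executing turtle program step by step:
Start: pos=(0,0), heading=0, pen down
RT 90: heading 0 -> 270
FD 7: (0,0) -> (0,-7) [heading=270, draw]
FD 11: (0,-7) -> (0,-18) [heading=270, draw]
FD 12: (0,-18) -> (0,-30) [heading=270, draw]
REPEAT 3 [
  -- iteration 1/3 --
  BK 2: (0,-30) -> (0,-28) [heading=270, draw]
  PU: pen up
  RT 120: heading 270 -> 150
  PU: pen up
  -- iteration 2/3 --
  BK 2: (0,-28) -> (1.732,-29) [heading=150, move]
  PU: pen up
  RT 120: heading 150 -> 30
  PU: pen up
  -- iteration 3/3 --
  BK 2: (1.732,-29) -> (0,-30) [heading=30, move]
  PU: pen up
  RT 120: heading 30 -> 270
  PU: pen up
]
FD 2: (0,-30) -> (0,-32) [heading=270, move]
FD 1: (0,-32) -> (0,-33) [heading=270, move]
LT 150: heading 270 -> 60
RT 60: heading 60 -> 0
BK 2: (0,-33) -> (-2,-33) [heading=0, move]
Final: pos=(-2,-33), heading=0, 4 segment(s) drawn

Segment endpoints: x in {0, 0, 0, 0, 0}, y in {-30, -28, -18, -7, 0}
xmin=0, ymin=-30, xmax=0, ymax=0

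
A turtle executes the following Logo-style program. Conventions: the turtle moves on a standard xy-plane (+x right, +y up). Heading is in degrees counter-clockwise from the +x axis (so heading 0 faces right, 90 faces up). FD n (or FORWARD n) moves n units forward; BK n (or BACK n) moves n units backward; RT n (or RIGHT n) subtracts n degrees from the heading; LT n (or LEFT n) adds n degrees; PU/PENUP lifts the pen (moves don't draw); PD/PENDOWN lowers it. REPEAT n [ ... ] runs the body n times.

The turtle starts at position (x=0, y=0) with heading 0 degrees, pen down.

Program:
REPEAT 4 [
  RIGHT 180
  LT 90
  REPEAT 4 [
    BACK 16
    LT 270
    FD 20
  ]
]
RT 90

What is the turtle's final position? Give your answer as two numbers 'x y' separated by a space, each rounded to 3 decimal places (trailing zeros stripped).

Executing turtle program step by step:
Start: pos=(0,0), heading=0, pen down
REPEAT 4 [
  -- iteration 1/4 --
  RT 180: heading 0 -> 180
  LT 90: heading 180 -> 270
  REPEAT 4 [
    -- iteration 1/4 --
    BK 16: (0,0) -> (0,16) [heading=270, draw]
    LT 270: heading 270 -> 180
    FD 20: (0,16) -> (-20,16) [heading=180, draw]
    -- iteration 2/4 --
    BK 16: (-20,16) -> (-4,16) [heading=180, draw]
    LT 270: heading 180 -> 90
    FD 20: (-4,16) -> (-4,36) [heading=90, draw]
    -- iteration 3/4 --
    BK 16: (-4,36) -> (-4,20) [heading=90, draw]
    LT 270: heading 90 -> 0
    FD 20: (-4,20) -> (16,20) [heading=0, draw]
    -- iteration 4/4 --
    BK 16: (16,20) -> (0,20) [heading=0, draw]
    LT 270: heading 0 -> 270
    FD 20: (0,20) -> (0,0) [heading=270, draw]
  ]
  -- iteration 2/4 --
  RT 180: heading 270 -> 90
  LT 90: heading 90 -> 180
  REPEAT 4 [
    -- iteration 1/4 --
    BK 16: (0,0) -> (16,0) [heading=180, draw]
    LT 270: heading 180 -> 90
    FD 20: (16,0) -> (16,20) [heading=90, draw]
    -- iteration 2/4 --
    BK 16: (16,20) -> (16,4) [heading=90, draw]
    LT 270: heading 90 -> 0
    FD 20: (16,4) -> (36,4) [heading=0, draw]
    -- iteration 3/4 --
    BK 16: (36,4) -> (20,4) [heading=0, draw]
    LT 270: heading 0 -> 270
    FD 20: (20,4) -> (20,-16) [heading=270, draw]
    -- iteration 4/4 --
    BK 16: (20,-16) -> (20,0) [heading=270, draw]
    LT 270: heading 270 -> 180
    FD 20: (20,0) -> (0,0) [heading=180, draw]
  ]
  -- iteration 3/4 --
  RT 180: heading 180 -> 0
  LT 90: heading 0 -> 90
  REPEAT 4 [
    -- iteration 1/4 --
    BK 16: (0,0) -> (0,-16) [heading=90, draw]
    LT 270: heading 90 -> 0
    FD 20: (0,-16) -> (20,-16) [heading=0, draw]
    -- iteration 2/4 --
    BK 16: (20,-16) -> (4,-16) [heading=0, draw]
    LT 270: heading 0 -> 270
    FD 20: (4,-16) -> (4,-36) [heading=270, draw]
    -- iteration 3/4 --
    BK 16: (4,-36) -> (4,-20) [heading=270, draw]
    LT 270: heading 270 -> 180
    FD 20: (4,-20) -> (-16,-20) [heading=180, draw]
    -- iteration 4/4 --
    BK 16: (-16,-20) -> (0,-20) [heading=180, draw]
    LT 270: heading 180 -> 90
    FD 20: (0,-20) -> (0,0) [heading=90, draw]
  ]
  -- iteration 4/4 --
  RT 180: heading 90 -> 270
  LT 90: heading 270 -> 0
  REPEAT 4 [
    -- iteration 1/4 --
    BK 16: (0,0) -> (-16,0) [heading=0, draw]
    LT 270: heading 0 -> 270
    FD 20: (-16,0) -> (-16,-20) [heading=270, draw]
    -- iteration 2/4 --
    BK 16: (-16,-20) -> (-16,-4) [heading=270, draw]
    LT 270: heading 270 -> 180
    FD 20: (-16,-4) -> (-36,-4) [heading=180, draw]
    -- iteration 3/4 --
    BK 16: (-36,-4) -> (-20,-4) [heading=180, draw]
    LT 270: heading 180 -> 90
    FD 20: (-20,-4) -> (-20,16) [heading=90, draw]
    -- iteration 4/4 --
    BK 16: (-20,16) -> (-20,0) [heading=90, draw]
    LT 270: heading 90 -> 0
    FD 20: (-20,0) -> (0,0) [heading=0, draw]
  ]
]
RT 90: heading 0 -> 270
Final: pos=(0,0), heading=270, 32 segment(s) drawn

Answer: 0 0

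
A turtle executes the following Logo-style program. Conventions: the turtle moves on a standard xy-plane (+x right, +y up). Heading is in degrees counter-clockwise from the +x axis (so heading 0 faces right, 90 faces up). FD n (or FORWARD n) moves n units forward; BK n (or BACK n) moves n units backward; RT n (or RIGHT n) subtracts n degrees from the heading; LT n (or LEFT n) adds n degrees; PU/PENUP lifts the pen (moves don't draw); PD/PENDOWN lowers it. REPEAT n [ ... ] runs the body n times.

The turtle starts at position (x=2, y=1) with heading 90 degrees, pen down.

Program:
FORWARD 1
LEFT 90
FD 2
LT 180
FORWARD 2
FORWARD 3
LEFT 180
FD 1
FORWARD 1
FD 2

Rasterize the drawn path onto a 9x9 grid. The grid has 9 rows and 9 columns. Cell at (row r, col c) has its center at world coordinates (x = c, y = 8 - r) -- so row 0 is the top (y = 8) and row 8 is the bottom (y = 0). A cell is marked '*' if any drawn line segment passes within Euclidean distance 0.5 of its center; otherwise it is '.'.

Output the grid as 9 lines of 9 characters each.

Segment 0: (2,1) -> (2,2)
Segment 1: (2,2) -> (0,2)
Segment 2: (0,2) -> (2,2)
Segment 3: (2,2) -> (5,2)
Segment 4: (5,2) -> (4,2)
Segment 5: (4,2) -> (3,2)
Segment 6: (3,2) -> (1,2)

Answer: .........
.........
.........
.........
.........
.........
******...
..*......
.........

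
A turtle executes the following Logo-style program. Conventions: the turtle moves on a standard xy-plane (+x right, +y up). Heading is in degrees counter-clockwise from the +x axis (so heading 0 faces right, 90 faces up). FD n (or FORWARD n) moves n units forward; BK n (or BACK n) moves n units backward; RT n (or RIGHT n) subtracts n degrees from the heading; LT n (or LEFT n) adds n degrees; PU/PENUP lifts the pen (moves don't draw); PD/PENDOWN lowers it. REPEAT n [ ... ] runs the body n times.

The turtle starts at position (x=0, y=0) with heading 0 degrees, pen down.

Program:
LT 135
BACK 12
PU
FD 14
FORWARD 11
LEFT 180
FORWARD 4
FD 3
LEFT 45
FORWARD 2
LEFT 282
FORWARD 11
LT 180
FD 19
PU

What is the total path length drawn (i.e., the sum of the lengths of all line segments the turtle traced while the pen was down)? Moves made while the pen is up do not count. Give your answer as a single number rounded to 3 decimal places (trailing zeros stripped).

Answer: 12

Derivation:
Executing turtle program step by step:
Start: pos=(0,0), heading=0, pen down
LT 135: heading 0 -> 135
BK 12: (0,0) -> (8.485,-8.485) [heading=135, draw]
PU: pen up
FD 14: (8.485,-8.485) -> (-1.414,1.414) [heading=135, move]
FD 11: (-1.414,1.414) -> (-9.192,9.192) [heading=135, move]
LT 180: heading 135 -> 315
FD 4: (-9.192,9.192) -> (-6.364,6.364) [heading=315, move]
FD 3: (-6.364,6.364) -> (-4.243,4.243) [heading=315, move]
LT 45: heading 315 -> 0
FD 2: (-4.243,4.243) -> (-2.243,4.243) [heading=0, move]
LT 282: heading 0 -> 282
FD 11: (-2.243,4.243) -> (0.044,-6.517) [heading=282, move]
LT 180: heading 282 -> 102
FD 19: (0.044,-6.517) -> (-3.906,12.068) [heading=102, move]
PU: pen up
Final: pos=(-3.906,12.068), heading=102, 1 segment(s) drawn

Segment lengths:
  seg 1: (0,0) -> (8.485,-8.485), length = 12
Total = 12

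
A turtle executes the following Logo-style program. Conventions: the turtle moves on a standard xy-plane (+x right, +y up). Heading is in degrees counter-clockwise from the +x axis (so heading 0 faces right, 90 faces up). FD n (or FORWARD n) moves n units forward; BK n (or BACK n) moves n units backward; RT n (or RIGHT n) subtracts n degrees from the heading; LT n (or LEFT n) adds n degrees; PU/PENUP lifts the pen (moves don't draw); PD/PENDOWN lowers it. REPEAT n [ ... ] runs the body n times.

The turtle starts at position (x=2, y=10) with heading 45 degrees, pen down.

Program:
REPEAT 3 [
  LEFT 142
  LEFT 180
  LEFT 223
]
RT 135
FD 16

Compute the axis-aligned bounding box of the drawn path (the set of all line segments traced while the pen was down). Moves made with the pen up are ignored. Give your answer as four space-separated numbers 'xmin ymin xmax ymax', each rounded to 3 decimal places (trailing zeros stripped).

Answer: -2.141 10 2 25.455

Derivation:
Executing turtle program step by step:
Start: pos=(2,10), heading=45, pen down
REPEAT 3 [
  -- iteration 1/3 --
  LT 142: heading 45 -> 187
  LT 180: heading 187 -> 7
  LT 223: heading 7 -> 230
  -- iteration 2/3 --
  LT 142: heading 230 -> 12
  LT 180: heading 12 -> 192
  LT 223: heading 192 -> 55
  -- iteration 3/3 --
  LT 142: heading 55 -> 197
  LT 180: heading 197 -> 17
  LT 223: heading 17 -> 240
]
RT 135: heading 240 -> 105
FD 16: (2,10) -> (-2.141,25.455) [heading=105, draw]
Final: pos=(-2.141,25.455), heading=105, 1 segment(s) drawn

Segment endpoints: x in {-2.141, 2}, y in {10, 25.455}
xmin=-2.141, ymin=10, xmax=2, ymax=25.455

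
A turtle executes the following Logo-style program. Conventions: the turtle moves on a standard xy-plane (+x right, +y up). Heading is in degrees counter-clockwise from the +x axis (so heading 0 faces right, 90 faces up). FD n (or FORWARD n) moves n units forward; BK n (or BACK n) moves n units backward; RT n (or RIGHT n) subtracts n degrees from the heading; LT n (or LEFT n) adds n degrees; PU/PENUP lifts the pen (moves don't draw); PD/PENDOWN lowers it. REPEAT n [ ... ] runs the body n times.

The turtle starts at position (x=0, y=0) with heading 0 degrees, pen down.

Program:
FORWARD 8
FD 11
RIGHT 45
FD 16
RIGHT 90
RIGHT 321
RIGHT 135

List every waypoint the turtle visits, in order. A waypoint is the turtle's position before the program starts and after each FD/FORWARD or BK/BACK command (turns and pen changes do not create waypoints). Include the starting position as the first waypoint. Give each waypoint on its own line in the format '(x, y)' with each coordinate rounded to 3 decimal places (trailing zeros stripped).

Answer: (0, 0)
(8, 0)
(19, 0)
(30.314, -11.314)

Derivation:
Executing turtle program step by step:
Start: pos=(0,0), heading=0, pen down
FD 8: (0,0) -> (8,0) [heading=0, draw]
FD 11: (8,0) -> (19,0) [heading=0, draw]
RT 45: heading 0 -> 315
FD 16: (19,0) -> (30.314,-11.314) [heading=315, draw]
RT 90: heading 315 -> 225
RT 321: heading 225 -> 264
RT 135: heading 264 -> 129
Final: pos=(30.314,-11.314), heading=129, 3 segment(s) drawn
Waypoints (4 total):
(0, 0)
(8, 0)
(19, 0)
(30.314, -11.314)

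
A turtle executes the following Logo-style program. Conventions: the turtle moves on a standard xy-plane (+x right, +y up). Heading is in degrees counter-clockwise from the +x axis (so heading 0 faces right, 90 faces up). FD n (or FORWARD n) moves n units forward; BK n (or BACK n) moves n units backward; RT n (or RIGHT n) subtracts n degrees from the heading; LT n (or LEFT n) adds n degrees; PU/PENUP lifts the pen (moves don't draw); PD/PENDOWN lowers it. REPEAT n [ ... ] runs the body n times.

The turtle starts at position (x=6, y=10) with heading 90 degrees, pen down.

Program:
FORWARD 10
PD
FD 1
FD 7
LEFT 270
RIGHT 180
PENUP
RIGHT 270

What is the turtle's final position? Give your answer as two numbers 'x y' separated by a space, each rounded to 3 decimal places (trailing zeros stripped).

Answer: 6 28

Derivation:
Executing turtle program step by step:
Start: pos=(6,10), heading=90, pen down
FD 10: (6,10) -> (6,20) [heading=90, draw]
PD: pen down
FD 1: (6,20) -> (6,21) [heading=90, draw]
FD 7: (6,21) -> (6,28) [heading=90, draw]
LT 270: heading 90 -> 0
RT 180: heading 0 -> 180
PU: pen up
RT 270: heading 180 -> 270
Final: pos=(6,28), heading=270, 3 segment(s) drawn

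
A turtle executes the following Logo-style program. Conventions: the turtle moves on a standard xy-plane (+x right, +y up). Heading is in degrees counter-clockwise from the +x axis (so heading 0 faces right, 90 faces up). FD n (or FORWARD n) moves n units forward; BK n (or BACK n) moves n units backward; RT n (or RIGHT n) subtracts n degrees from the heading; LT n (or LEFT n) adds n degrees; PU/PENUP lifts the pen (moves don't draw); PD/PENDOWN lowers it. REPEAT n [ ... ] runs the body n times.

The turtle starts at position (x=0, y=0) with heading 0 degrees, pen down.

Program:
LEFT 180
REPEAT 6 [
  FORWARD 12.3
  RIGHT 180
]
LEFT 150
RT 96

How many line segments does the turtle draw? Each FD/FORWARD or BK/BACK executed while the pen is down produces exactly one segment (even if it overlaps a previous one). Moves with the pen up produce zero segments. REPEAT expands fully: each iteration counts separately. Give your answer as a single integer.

Answer: 6

Derivation:
Executing turtle program step by step:
Start: pos=(0,0), heading=0, pen down
LT 180: heading 0 -> 180
REPEAT 6 [
  -- iteration 1/6 --
  FD 12.3: (0,0) -> (-12.3,0) [heading=180, draw]
  RT 180: heading 180 -> 0
  -- iteration 2/6 --
  FD 12.3: (-12.3,0) -> (0,0) [heading=0, draw]
  RT 180: heading 0 -> 180
  -- iteration 3/6 --
  FD 12.3: (0,0) -> (-12.3,0) [heading=180, draw]
  RT 180: heading 180 -> 0
  -- iteration 4/6 --
  FD 12.3: (-12.3,0) -> (0,0) [heading=0, draw]
  RT 180: heading 0 -> 180
  -- iteration 5/6 --
  FD 12.3: (0,0) -> (-12.3,0) [heading=180, draw]
  RT 180: heading 180 -> 0
  -- iteration 6/6 --
  FD 12.3: (-12.3,0) -> (0,0) [heading=0, draw]
  RT 180: heading 0 -> 180
]
LT 150: heading 180 -> 330
RT 96: heading 330 -> 234
Final: pos=(0,0), heading=234, 6 segment(s) drawn
Segments drawn: 6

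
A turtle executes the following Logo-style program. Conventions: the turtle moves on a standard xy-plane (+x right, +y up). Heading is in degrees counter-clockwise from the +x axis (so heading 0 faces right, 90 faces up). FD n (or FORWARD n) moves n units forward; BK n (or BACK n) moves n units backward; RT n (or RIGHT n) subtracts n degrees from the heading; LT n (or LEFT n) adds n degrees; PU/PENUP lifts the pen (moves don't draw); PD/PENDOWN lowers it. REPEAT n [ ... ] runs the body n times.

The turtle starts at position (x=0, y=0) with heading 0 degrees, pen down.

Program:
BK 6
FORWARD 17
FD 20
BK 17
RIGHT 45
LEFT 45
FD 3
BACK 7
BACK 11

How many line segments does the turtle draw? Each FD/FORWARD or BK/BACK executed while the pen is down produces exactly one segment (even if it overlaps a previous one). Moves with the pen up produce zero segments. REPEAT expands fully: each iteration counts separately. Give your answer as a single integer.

Executing turtle program step by step:
Start: pos=(0,0), heading=0, pen down
BK 6: (0,0) -> (-6,0) [heading=0, draw]
FD 17: (-6,0) -> (11,0) [heading=0, draw]
FD 20: (11,0) -> (31,0) [heading=0, draw]
BK 17: (31,0) -> (14,0) [heading=0, draw]
RT 45: heading 0 -> 315
LT 45: heading 315 -> 0
FD 3: (14,0) -> (17,0) [heading=0, draw]
BK 7: (17,0) -> (10,0) [heading=0, draw]
BK 11: (10,0) -> (-1,0) [heading=0, draw]
Final: pos=(-1,0), heading=0, 7 segment(s) drawn
Segments drawn: 7

Answer: 7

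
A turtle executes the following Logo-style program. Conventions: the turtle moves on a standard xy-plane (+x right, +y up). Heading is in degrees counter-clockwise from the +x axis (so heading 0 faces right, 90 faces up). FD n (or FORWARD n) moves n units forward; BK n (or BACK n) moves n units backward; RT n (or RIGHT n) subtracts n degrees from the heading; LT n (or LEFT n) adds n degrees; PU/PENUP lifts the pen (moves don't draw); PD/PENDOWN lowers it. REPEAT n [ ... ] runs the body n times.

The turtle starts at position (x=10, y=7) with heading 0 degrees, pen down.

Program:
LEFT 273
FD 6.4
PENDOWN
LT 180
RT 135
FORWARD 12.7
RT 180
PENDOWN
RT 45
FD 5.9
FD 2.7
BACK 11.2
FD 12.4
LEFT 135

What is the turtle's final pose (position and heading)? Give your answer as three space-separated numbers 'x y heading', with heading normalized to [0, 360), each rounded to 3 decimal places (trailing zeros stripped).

Executing turtle program step by step:
Start: pos=(10,7), heading=0, pen down
LT 273: heading 0 -> 273
FD 6.4: (10,7) -> (10.335,0.609) [heading=273, draw]
PD: pen down
LT 180: heading 273 -> 93
RT 135: heading 93 -> 318
FD 12.7: (10.335,0.609) -> (19.773,-7.889) [heading=318, draw]
RT 180: heading 318 -> 138
PD: pen down
RT 45: heading 138 -> 93
FD 5.9: (19.773,-7.889) -> (19.464,-1.997) [heading=93, draw]
FD 2.7: (19.464,-1.997) -> (19.323,0.699) [heading=93, draw]
BK 11.2: (19.323,0.699) -> (19.909,-10.486) [heading=93, draw]
FD 12.4: (19.909,-10.486) -> (19.26,1.897) [heading=93, draw]
LT 135: heading 93 -> 228
Final: pos=(19.26,1.897), heading=228, 6 segment(s) drawn

Answer: 19.26 1.897 228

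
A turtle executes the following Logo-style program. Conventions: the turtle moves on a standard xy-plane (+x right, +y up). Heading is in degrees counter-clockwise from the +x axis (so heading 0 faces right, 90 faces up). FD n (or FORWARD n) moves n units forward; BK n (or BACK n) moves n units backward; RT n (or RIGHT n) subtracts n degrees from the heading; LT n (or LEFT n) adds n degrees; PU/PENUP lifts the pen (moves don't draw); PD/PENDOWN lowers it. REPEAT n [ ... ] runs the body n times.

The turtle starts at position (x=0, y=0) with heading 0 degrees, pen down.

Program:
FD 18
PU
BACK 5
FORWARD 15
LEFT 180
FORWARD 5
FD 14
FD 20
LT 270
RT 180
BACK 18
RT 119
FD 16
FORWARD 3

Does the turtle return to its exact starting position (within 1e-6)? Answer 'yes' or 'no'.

Answer: no

Derivation:
Executing turtle program step by step:
Start: pos=(0,0), heading=0, pen down
FD 18: (0,0) -> (18,0) [heading=0, draw]
PU: pen up
BK 5: (18,0) -> (13,0) [heading=0, move]
FD 15: (13,0) -> (28,0) [heading=0, move]
LT 180: heading 0 -> 180
FD 5: (28,0) -> (23,0) [heading=180, move]
FD 14: (23,0) -> (9,0) [heading=180, move]
FD 20: (9,0) -> (-11,0) [heading=180, move]
LT 270: heading 180 -> 90
RT 180: heading 90 -> 270
BK 18: (-11,0) -> (-11,18) [heading=270, move]
RT 119: heading 270 -> 151
FD 16: (-11,18) -> (-24.994,25.757) [heading=151, move]
FD 3: (-24.994,25.757) -> (-27.618,27.211) [heading=151, move]
Final: pos=(-27.618,27.211), heading=151, 1 segment(s) drawn

Start position: (0, 0)
Final position: (-27.618, 27.211)
Distance = 38.771; >= 1e-6 -> NOT closed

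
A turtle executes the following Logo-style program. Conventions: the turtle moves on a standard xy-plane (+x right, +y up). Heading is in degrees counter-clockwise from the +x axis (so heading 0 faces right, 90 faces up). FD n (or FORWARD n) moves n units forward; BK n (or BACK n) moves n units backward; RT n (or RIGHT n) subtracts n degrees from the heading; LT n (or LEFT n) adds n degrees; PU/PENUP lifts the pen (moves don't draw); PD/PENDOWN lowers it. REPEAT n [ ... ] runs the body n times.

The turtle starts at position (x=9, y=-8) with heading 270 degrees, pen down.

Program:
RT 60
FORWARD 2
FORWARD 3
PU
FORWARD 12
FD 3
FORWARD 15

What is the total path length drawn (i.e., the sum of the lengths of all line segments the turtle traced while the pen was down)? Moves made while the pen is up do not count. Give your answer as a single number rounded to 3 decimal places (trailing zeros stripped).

Answer: 5

Derivation:
Executing turtle program step by step:
Start: pos=(9,-8), heading=270, pen down
RT 60: heading 270 -> 210
FD 2: (9,-8) -> (7.268,-9) [heading=210, draw]
FD 3: (7.268,-9) -> (4.67,-10.5) [heading=210, draw]
PU: pen up
FD 12: (4.67,-10.5) -> (-5.722,-16.5) [heading=210, move]
FD 3: (-5.722,-16.5) -> (-8.321,-18) [heading=210, move]
FD 15: (-8.321,-18) -> (-21.311,-25.5) [heading=210, move]
Final: pos=(-21.311,-25.5), heading=210, 2 segment(s) drawn

Segment lengths:
  seg 1: (9,-8) -> (7.268,-9), length = 2
  seg 2: (7.268,-9) -> (4.67,-10.5), length = 3
Total = 5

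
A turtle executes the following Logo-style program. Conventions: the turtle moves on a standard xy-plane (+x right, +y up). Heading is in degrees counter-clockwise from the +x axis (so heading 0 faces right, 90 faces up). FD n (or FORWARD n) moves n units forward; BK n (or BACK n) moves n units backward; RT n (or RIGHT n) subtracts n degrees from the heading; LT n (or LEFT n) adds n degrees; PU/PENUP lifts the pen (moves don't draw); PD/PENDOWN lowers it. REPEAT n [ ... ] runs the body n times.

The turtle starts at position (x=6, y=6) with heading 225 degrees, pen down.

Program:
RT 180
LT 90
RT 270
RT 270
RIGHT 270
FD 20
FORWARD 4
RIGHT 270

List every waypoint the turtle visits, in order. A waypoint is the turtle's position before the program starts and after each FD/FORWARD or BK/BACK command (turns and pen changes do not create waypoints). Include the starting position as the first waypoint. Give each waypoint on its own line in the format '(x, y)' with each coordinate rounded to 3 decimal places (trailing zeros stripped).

Executing turtle program step by step:
Start: pos=(6,6), heading=225, pen down
RT 180: heading 225 -> 45
LT 90: heading 45 -> 135
RT 270: heading 135 -> 225
RT 270: heading 225 -> 315
RT 270: heading 315 -> 45
FD 20: (6,6) -> (20.142,20.142) [heading=45, draw]
FD 4: (20.142,20.142) -> (22.971,22.971) [heading=45, draw]
RT 270: heading 45 -> 135
Final: pos=(22.971,22.971), heading=135, 2 segment(s) drawn
Waypoints (3 total):
(6, 6)
(20.142, 20.142)
(22.971, 22.971)

Answer: (6, 6)
(20.142, 20.142)
(22.971, 22.971)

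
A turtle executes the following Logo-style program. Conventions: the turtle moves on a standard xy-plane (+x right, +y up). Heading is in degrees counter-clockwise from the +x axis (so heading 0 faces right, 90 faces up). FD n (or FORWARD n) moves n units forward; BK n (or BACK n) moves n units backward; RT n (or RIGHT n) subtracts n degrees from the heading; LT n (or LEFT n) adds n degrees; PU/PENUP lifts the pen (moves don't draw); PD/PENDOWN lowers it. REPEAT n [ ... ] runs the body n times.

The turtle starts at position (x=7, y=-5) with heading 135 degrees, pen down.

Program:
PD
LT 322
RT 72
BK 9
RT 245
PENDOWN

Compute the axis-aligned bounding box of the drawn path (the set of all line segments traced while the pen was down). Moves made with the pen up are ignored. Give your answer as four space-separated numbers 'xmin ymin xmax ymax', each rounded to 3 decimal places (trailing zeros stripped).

Answer: -1.157 -8.804 7 -5

Derivation:
Executing turtle program step by step:
Start: pos=(7,-5), heading=135, pen down
PD: pen down
LT 322: heading 135 -> 97
RT 72: heading 97 -> 25
BK 9: (7,-5) -> (-1.157,-8.804) [heading=25, draw]
RT 245: heading 25 -> 140
PD: pen down
Final: pos=(-1.157,-8.804), heading=140, 1 segment(s) drawn

Segment endpoints: x in {-1.157, 7}, y in {-8.804, -5}
xmin=-1.157, ymin=-8.804, xmax=7, ymax=-5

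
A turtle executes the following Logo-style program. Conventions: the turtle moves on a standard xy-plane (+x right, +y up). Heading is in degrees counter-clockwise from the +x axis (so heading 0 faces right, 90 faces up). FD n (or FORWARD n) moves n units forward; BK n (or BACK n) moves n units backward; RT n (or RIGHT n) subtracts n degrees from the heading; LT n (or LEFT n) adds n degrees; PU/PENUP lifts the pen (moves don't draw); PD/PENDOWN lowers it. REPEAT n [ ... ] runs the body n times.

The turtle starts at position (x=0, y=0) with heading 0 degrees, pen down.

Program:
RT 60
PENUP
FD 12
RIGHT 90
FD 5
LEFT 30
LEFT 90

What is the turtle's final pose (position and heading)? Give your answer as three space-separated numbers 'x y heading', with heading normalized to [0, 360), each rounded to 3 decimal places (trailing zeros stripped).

Answer: 1.67 -12.892 330

Derivation:
Executing turtle program step by step:
Start: pos=(0,0), heading=0, pen down
RT 60: heading 0 -> 300
PU: pen up
FD 12: (0,0) -> (6,-10.392) [heading=300, move]
RT 90: heading 300 -> 210
FD 5: (6,-10.392) -> (1.67,-12.892) [heading=210, move]
LT 30: heading 210 -> 240
LT 90: heading 240 -> 330
Final: pos=(1.67,-12.892), heading=330, 0 segment(s) drawn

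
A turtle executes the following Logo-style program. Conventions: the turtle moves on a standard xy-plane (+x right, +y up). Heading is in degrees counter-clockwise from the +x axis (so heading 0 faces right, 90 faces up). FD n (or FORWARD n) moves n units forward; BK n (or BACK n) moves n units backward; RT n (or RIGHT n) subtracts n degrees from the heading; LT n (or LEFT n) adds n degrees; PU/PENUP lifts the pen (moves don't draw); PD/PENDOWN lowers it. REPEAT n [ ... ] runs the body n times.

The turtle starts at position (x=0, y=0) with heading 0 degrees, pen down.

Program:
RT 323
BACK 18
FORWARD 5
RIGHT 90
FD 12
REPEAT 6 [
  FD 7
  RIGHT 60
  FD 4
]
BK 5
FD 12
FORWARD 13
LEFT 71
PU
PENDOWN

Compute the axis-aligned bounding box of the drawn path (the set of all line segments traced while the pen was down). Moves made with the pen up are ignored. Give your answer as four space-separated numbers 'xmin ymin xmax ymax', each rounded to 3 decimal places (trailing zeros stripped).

Executing turtle program step by step:
Start: pos=(0,0), heading=0, pen down
RT 323: heading 0 -> 37
BK 18: (0,0) -> (-14.375,-10.833) [heading=37, draw]
FD 5: (-14.375,-10.833) -> (-10.382,-7.824) [heading=37, draw]
RT 90: heading 37 -> 307
FD 12: (-10.382,-7.824) -> (-3.16,-17.407) [heading=307, draw]
REPEAT 6 [
  -- iteration 1/6 --
  FD 7: (-3.16,-17.407) -> (1.052,-22.998) [heading=307, draw]
  RT 60: heading 307 -> 247
  FD 4: (1.052,-22.998) -> (-0.511,-26.68) [heading=247, draw]
  -- iteration 2/6 --
  FD 7: (-0.511,-26.68) -> (-3.246,-33.123) [heading=247, draw]
  RT 60: heading 247 -> 187
  FD 4: (-3.246,-33.123) -> (-7.216,-33.611) [heading=187, draw]
  -- iteration 3/6 --
  FD 7: (-7.216,-33.611) -> (-14.164,-34.464) [heading=187, draw]
  RT 60: heading 187 -> 127
  FD 4: (-14.164,-34.464) -> (-16.571,-31.269) [heading=127, draw]
  -- iteration 4/6 --
  FD 7: (-16.571,-31.269) -> (-20.784,-25.679) [heading=127, draw]
  RT 60: heading 127 -> 67
  FD 4: (-20.784,-25.679) -> (-19.221,-21.997) [heading=67, draw]
  -- iteration 5/6 --
  FD 7: (-19.221,-21.997) -> (-16.486,-15.553) [heading=67, draw]
  RT 60: heading 67 -> 7
  FD 4: (-16.486,-15.553) -> (-12.516,-15.066) [heading=7, draw]
  -- iteration 6/6 --
  FD 7: (-12.516,-15.066) -> (-5.568,-14.213) [heading=7, draw]
  RT 60: heading 7 -> 307
  FD 4: (-5.568,-14.213) -> (-3.16,-17.407) [heading=307, draw]
]
BK 5: (-3.16,-17.407) -> (-6.17,-13.414) [heading=307, draw]
FD 12: (-6.17,-13.414) -> (1.052,-22.998) [heading=307, draw]
FD 13: (1.052,-22.998) -> (8.876,-33.38) [heading=307, draw]
LT 71: heading 307 -> 18
PU: pen up
PD: pen down
Final: pos=(8.876,-33.38), heading=18, 18 segment(s) drawn

Segment endpoints: x in {-20.784, -19.221, -16.571, -16.486, -14.375, -14.164, -12.516, -10.382, -7.216, -6.17, -5.568, -3.246, -3.16, -3.16, -0.511, 0, 1.052, 1.052, 8.876}, y in {-34.464, -33.611, -33.38, -33.123, -31.269, -26.68, -25.679, -22.998, -21.997, -17.407, -17.407, -15.553, -15.066, -14.213, -13.414, -10.833, -7.824, 0}
xmin=-20.784, ymin=-34.464, xmax=8.876, ymax=0

Answer: -20.784 -34.464 8.876 0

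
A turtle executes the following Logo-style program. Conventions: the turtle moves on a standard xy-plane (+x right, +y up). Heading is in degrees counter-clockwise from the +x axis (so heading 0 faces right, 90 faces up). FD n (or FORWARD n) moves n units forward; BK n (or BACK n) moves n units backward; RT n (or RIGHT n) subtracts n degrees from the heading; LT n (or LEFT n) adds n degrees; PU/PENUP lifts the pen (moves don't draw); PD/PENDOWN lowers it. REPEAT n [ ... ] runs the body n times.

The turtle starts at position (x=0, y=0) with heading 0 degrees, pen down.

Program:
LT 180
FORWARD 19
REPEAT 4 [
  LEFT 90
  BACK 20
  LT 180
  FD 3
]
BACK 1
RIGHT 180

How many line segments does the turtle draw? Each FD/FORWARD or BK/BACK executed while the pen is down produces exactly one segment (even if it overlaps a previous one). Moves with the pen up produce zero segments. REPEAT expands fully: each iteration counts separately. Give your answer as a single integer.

Answer: 10

Derivation:
Executing turtle program step by step:
Start: pos=(0,0), heading=0, pen down
LT 180: heading 0 -> 180
FD 19: (0,0) -> (-19,0) [heading=180, draw]
REPEAT 4 [
  -- iteration 1/4 --
  LT 90: heading 180 -> 270
  BK 20: (-19,0) -> (-19,20) [heading=270, draw]
  LT 180: heading 270 -> 90
  FD 3: (-19,20) -> (-19,23) [heading=90, draw]
  -- iteration 2/4 --
  LT 90: heading 90 -> 180
  BK 20: (-19,23) -> (1,23) [heading=180, draw]
  LT 180: heading 180 -> 0
  FD 3: (1,23) -> (4,23) [heading=0, draw]
  -- iteration 3/4 --
  LT 90: heading 0 -> 90
  BK 20: (4,23) -> (4,3) [heading=90, draw]
  LT 180: heading 90 -> 270
  FD 3: (4,3) -> (4,0) [heading=270, draw]
  -- iteration 4/4 --
  LT 90: heading 270 -> 0
  BK 20: (4,0) -> (-16,0) [heading=0, draw]
  LT 180: heading 0 -> 180
  FD 3: (-16,0) -> (-19,0) [heading=180, draw]
]
BK 1: (-19,0) -> (-18,0) [heading=180, draw]
RT 180: heading 180 -> 0
Final: pos=(-18,0), heading=0, 10 segment(s) drawn
Segments drawn: 10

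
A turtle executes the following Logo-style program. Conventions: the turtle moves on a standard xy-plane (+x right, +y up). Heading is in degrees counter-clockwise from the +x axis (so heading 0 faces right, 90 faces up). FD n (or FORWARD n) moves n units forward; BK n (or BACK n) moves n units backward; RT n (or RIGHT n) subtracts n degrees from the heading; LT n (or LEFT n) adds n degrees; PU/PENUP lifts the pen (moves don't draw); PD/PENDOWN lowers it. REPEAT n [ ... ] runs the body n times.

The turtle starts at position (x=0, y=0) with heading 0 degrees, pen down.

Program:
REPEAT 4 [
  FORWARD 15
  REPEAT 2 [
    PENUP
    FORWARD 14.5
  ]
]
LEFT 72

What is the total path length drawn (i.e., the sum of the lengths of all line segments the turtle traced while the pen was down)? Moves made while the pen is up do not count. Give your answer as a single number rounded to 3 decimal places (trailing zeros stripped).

Executing turtle program step by step:
Start: pos=(0,0), heading=0, pen down
REPEAT 4 [
  -- iteration 1/4 --
  FD 15: (0,0) -> (15,0) [heading=0, draw]
  REPEAT 2 [
    -- iteration 1/2 --
    PU: pen up
    FD 14.5: (15,0) -> (29.5,0) [heading=0, move]
    -- iteration 2/2 --
    PU: pen up
    FD 14.5: (29.5,0) -> (44,0) [heading=0, move]
  ]
  -- iteration 2/4 --
  FD 15: (44,0) -> (59,0) [heading=0, move]
  REPEAT 2 [
    -- iteration 1/2 --
    PU: pen up
    FD 14.5: (59,0) -> (73.5,0) [heading=0, move]
    -- iteration 2/2 --
    PU: pen up
    FD 14.5: (73.5,0) -> (88,0) [heading=0, move]
  ]
  -- iteration 3/4 --
  FD 15: (88,0) -> (103,0) [heading=0, move]
  REPEAT 2 [
    -- iteration 1/2 --
    PU: pen up
    FD 14.5: (103,0) -> (117.5,0) [heading=0, move]
    -- iteration 2/2 --
    PU: pen up
    FD 14.5: (117.5,0) -> (132,0) [heading=0, move]
  ]
  -- iteration 4/4 --
  FD 15: (132,0) -> (147,0) [heading=0, move]
  REPEAT 2 [
    -- iteration 1/2 --
    PU: pen up
    FD 14.5: (147,0) -> (161.5,0) [heading=0, move]
    -- iteration 2/2 --
    PU: pen up
    FD 14.5: (161.5,0) -> (176,0) [heading=0, move]
  ]
]
LT 72: heading 0 -> 72
Final: pos=(176,0), heading=72, 1 segment(s) drawn

Segment lengths:
  seg 1: (0,0) -> (15,0), length = 15
Total = 15

Answer: 15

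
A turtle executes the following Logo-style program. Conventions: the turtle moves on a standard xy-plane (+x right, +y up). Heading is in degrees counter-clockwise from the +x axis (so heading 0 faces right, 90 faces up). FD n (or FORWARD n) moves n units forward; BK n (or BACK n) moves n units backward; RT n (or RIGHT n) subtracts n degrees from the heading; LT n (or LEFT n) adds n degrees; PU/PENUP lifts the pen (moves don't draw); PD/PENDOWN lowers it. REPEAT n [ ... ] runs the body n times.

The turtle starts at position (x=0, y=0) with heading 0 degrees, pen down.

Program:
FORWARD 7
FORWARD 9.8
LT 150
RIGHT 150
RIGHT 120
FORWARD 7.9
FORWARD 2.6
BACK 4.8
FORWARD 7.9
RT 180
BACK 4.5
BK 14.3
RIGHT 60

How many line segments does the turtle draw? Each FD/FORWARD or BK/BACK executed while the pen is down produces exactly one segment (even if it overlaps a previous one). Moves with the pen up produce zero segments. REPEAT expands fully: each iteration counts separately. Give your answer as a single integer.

Answer: 8

Derivation:
Executing turtle program step by step:
Start: pos=(0,0), heading=0, pen down
FD 7: (0,0) -> (7,0) [heading=0, draw]
FD 9.8: (7,0) -> (16.8,0) [heading=0, draw]
LT 150: heading 0 -> 150
RT 150: heading 150 -> 0
RT 120: heading 0 -> 240
FD 7.9: (16.8,0) -> (12.85,-6.842) [heading=240, draw]
FD 2.6: (12.85,-6.842) -> (11.55,-9.093) [heading=240, draw]
BK 4.8: (11.55,-9.093) -> (13.95,-4.936) [heading=240, draw]
FD 7.9: (13.95,-4.936) -> (10,-11.778) [heading=240, draw]
RT 180: heading 240 -> 60
BK 4.5: (10,-11.778) -> (7.75,-15.675) [heading=60, draw]
BK 14.3: (7.75,-15.675) -> (0.6,-28.059) [heading=60, draw]
RT 60: heading 60 -> 0
Final: pos=(0.6,-28.059), heading=0, 8 segment(s) drawn
Segments drawn: 8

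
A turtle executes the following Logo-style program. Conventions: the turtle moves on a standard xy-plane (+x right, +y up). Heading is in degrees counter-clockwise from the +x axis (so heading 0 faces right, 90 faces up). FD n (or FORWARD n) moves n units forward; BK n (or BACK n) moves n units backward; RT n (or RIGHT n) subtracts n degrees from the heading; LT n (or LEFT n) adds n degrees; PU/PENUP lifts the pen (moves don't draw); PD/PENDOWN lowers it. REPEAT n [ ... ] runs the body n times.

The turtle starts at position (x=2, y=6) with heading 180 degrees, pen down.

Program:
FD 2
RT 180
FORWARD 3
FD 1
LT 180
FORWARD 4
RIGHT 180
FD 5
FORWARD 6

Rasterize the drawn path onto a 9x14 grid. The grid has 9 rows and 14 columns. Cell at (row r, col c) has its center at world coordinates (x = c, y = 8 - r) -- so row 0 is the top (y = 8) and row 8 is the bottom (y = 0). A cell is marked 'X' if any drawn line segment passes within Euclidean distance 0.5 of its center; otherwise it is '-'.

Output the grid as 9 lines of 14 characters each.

Answer: --------------
--------------
XXXXXXXXXXXX--
--------------
--------------
--------------
--------------
--------------
--------------

Derivation:
Segment 0: (2,6) -> (0,6)
Segment 1: (0,6) -> (3,6)
Segment 2: (3,6) -> (4,6)
Segment 3: (4,6) -> (0,6)
Segment 4: (0,6) -> (5,6)
Segment 5: (5,6) -> (11,6)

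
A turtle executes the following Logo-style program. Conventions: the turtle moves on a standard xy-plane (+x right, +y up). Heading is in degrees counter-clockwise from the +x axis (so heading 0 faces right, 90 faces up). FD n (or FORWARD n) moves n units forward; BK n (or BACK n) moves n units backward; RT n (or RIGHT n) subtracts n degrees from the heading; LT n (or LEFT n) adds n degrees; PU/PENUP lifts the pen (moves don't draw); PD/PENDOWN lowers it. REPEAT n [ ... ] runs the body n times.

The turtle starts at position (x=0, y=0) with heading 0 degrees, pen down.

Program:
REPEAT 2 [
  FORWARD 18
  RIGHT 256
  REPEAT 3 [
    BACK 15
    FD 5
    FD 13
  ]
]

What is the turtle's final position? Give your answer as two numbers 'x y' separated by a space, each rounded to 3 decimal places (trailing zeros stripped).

Executing turtle program step by step:
Start: pos=(0,0), heading=0, pen down
REPEAT 2 [
  -- iteration 1/2 --
  FD 18: (0,0) -> (18,0) [heading=0, draw]
  RT 256: heading 0 -> 104
  REPEAT 3 [
    -- iteration 1/3 --
    BK 15: (18,0) -> (21.629,-14.554) [heading=104, draw]
    FD 5: (21.629,-14.554) -> (20.419,-9.703) [heading=104, draw]
    FD 13: (20.419,-9.703) -> (17.274,2.911) [heading=104, draw]
    -- iteration 2/3 --
    BK 15: (17.274,2.911) -> (20.903,-11.644) [heading=104, draw]
    FD 5: (20.903,-11.644) -> (19.693,-6.792) [heading=104, draw]
    FD 13: (19.693,-6.792) -> (16.548,5.822) [heading=104, draw]
    -- iteration 3/3 --
    BK 15: (16.548,5.822) -> (20.177,-8.733) [heading=104, draw]
    FD 5: (20.177,-8.733) -> (18.968,-3.881) [heading=104, draw]
    FD 13: (18.968,-3.881) -> (15.823,8.733) [heading=104, draw]
  ]
  -- iteration 2/2 --
  FD 18: (15.823,8.733) -> (11.468,26.198) [heading=104, draw]
  RT 256: heading 104 -> 208
  REPEAT 3 [
    -- iteration 1/3 --
    BK 15: (11.468,26.198) -> (24.712,33.24) [heading=208, draw]
    FD 5: (24.712,33.24) -> (20.298,30.893) [heading=208, draw]
    FD 13: (20.298,30.893) -> (8.819,24.79) [heading=208, draw]
    -- iteration 2/3 --
    BK 15: (8.819,24.79) -> (22.063,31.832) [heading=208, draw]
    FD 5: (22.063,31.832) -> (17.649,29.484) [heading=208, draw]
    FD 13: (17.649,29.484) -> (6.17,23.381) [heading=208, draw]
    -- iteration 3/3 --
    BK 15: (6.17,23.381) -> (19.415,30.423) [heading=208, draw]
    FD 5: (19.415,30.423) -> (15,28.076) [heading=208, draw]
    FD 13: (15,28.076) -> (3.522,21.973) [heading=208, draw]
  ]
]
Final: pos=(3.522,21.973), heading=208, 20 segment(s) drawn

Answer: 3.522 21.973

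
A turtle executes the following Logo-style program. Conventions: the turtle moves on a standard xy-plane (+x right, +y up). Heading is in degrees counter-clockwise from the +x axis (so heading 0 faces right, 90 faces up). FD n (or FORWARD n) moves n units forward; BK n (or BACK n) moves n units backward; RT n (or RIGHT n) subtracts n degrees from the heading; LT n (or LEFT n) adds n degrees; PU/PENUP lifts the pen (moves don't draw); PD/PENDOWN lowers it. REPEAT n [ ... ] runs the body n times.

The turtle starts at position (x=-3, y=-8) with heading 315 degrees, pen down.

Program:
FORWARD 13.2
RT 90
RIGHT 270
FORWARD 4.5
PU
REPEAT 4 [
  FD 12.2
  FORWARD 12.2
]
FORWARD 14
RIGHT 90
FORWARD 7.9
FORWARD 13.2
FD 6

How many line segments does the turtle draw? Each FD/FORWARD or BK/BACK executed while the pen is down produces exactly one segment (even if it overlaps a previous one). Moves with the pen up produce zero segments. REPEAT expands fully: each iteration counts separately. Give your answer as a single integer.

Executing turtle program step by step:
Start: pos=(-3,-8), heading=315, pen down
FD 13.2: (-3,-8) -> (6.334,-17.334) [heading=315, draw]
RT 90: heading 315 -> 225
RT 270: heading 225 -> 315
FD 4.5: (6.334,-17.334) -> (9.516,-20.516) [heading=315, draw]
PU: pen up
REPEAT 4 [
  -- iteration 1/4 --
  FD 12.2: (9.516,-20.516) -> (18.142,-29.142) [heading=315, move]
  FD 12.2: (18.142,-29.142) -> (26.769,-37.769) [heading=315, move]
  -- iteration 2/4 --
  FD 12.2: (26.769,-37.769) -> (35.396,-46.396) [heading=315, move]
  FD 12.2: (35.396,-46.396) -> (44.023,-55.023) [heading=315, move]
  -- iteration 3/4 --
  FD 12.2: (44.023,-55.023) -> (52.649,-63.649) [heading=315, move]
  FD 12.2: (52.649,-63.649) -> (61.276,-72.276) [heading=315, move]
  -- iteration 4/4 --
  FD 12.2: (61.276,-72.276) -> (69.903,-80.903) [heading=315, move]
  FD 12.2: (69.903,-80.903) -> (78.529,-89.529) [heading=315, move]
]
FD 14: (78.529,-89.529) -> (88.429,-99.429) [heading=315, move]
RT 90: heading 315 -> 225
FD 7.9: (88.429,-99.429) -> (82.843,-105.015) [heading=225, move]
FD 13.2: (82.843,-105.015) -> (73.509,-114.349) [heading=225, move]
FD 6: (73.509,-114.349) -> (69.266,-118.592) [heading=225, move]
Final: pos=(69.266,-118.592), heading=225, 2 segment(s) drawn
Segments drawn: 2

Answer: 2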